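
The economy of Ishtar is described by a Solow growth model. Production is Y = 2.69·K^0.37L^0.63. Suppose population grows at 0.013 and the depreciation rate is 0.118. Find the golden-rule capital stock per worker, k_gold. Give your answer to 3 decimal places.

k_gold ≈ 24.998

Break-even investment rate: n + δ = 0.013 + 0.118 = 0.131.
At the golden rule the marginal product of capital equals n+δ: 0.37·2.69·k^(0.37−1) = 0.131. Solving, k_gold = (0.37·2.69/0.131)^(1/0.63) ≈ 24.9982.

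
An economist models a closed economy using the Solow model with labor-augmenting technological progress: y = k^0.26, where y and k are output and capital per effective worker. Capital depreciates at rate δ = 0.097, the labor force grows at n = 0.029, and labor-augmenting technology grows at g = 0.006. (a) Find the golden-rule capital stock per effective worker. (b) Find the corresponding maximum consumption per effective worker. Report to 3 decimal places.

(a) k_gold ≈ 2.499; (b) c_gold ≈ 0.939

Break-even investment rate: n + g + δ = 0.029 + 0.006 + 0.097 = 0.132.
Golden rule sets MPK = n+g+δ: 0.26·k^(0.26−1) = 0.132, so k_gold = (0.26/0.132)^(1/0.74) ≈ 2.4994.
y_gold = 2.4994^0.26 ≈ 1.2689; c_gold = y_gold − 0.132·k_gold ≈ 0.9390.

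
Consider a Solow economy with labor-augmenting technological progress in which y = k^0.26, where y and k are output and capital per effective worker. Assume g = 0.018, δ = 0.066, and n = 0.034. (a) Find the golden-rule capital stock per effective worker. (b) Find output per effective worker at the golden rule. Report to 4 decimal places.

Break-even investment rate: n + g + δ = 0.034 + 0.018 + 0.066 = 0.118.
Golden rule sets MPK = n+g+δ: 0.26·k^(0.26−1) = 0.118, so k_gold = (0.26/0.118)^(1/0.74) ≈ 2.9083.
y_gold = 2.9083^0.26 ≈ 1.3199.

(a) k_gold ≈ 2.9083; (b) y_gold ≈ 1.3199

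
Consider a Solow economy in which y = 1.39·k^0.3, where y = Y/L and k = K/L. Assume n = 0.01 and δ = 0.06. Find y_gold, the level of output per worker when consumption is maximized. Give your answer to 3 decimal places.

n + δ = 0.01 + 0.06 = 0.07.
At the golden rule the marginal product of capital equals n+δ: 0.3·1.39·k^(0.3−1) = 0.07. Solving, k_gold = (0.3·1.39/0.07)^(1/0.7) ≈ 12.7996.
Output: y_gold = 1.39·k_gold^0.3 = 1.39·12.7996^0.3 ≈ 2.9866.

y_gold ≈ 2.987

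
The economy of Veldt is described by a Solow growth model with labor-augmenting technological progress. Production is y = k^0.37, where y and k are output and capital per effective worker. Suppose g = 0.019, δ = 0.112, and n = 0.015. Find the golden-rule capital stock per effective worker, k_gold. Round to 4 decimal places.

k_gold ≈ 4.3755

Capital per effective worker breaks even when investment replaces (n + g + δ)·k; here n + g + δ = 0.146.
Golden rule sets MPK = n+g+δ: 0.37·k^(0.37−1) = 0.146, so k_gold = (0.37/0.146)^(1/0.63) ≈ 4.3755.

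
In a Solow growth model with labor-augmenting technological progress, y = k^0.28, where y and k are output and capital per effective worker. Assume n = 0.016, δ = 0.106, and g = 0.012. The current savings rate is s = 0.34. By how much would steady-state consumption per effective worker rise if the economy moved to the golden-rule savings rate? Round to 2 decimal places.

Δc ≈ 0.01

Capital per effective worker breaks even when investment replaces (n + g + δ)·k; here n + g + δ = 0.134.
Current steady state (s = 0.34): k* = (0.34/0.134)^(1/0.72) ≈ 3.6444, y* = 3.6444^0.28 ≈ 1.4363, c* = (1−0.34)·1.4363 ≈ 0.9480.
Maximizing c = f(k) − (n+g+δ)·k gives f'(k) = n+g+δ, i.e. 0.28·k^(0.28−1) = 0.134, so k_gold = (0.28/0.134)^(1/0.72) ≈ 2.7830.
y_gold = 2.7830^0.28 ≈ 1.3319, c_gold = y_gold − 0.134·k_gold ≈ 0.9590.
Gain: Δc = 0.9590 − 0.9480 ≈ 0.0110.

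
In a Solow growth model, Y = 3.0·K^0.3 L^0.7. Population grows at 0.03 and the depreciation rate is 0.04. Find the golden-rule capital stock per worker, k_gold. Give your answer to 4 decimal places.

Capital per worker breaks even when investment replaces (n + δ)·k; here n + δ = 0.07.
At the golden rule the marginal product of capital equals n+δ: 0.3·3.0·k^(0.3−1) = 0.07. Solving, k_gold = (0.3·3.0/0.07)^(1/0.7) ≈ 38.4142.

k_gold ≈ 38.4142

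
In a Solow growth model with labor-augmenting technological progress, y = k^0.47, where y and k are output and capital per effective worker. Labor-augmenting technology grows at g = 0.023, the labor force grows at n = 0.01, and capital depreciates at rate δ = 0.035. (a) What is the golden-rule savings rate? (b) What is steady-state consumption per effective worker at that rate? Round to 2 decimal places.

n + g + δ = 0.01 + 0.023 + 0.035 = 0.068.
For Cobb-Douglas, s_gold equals capital's share: s_gold = 0.47.
Setting f'(k) = n+g+δ gives 0.47·k^(0.47−1) = 0.068, hence k_gold = (0.47/0.068)^(1/0.53) ≈ 38.3822.
y_gold = 38.3822^0.47 ≈ 5.5532; c_gold = (1−0.47)·y_gold ≈ 2.9432.

(a) s_gold = 0.47; (b) c_gold ≈ 2.94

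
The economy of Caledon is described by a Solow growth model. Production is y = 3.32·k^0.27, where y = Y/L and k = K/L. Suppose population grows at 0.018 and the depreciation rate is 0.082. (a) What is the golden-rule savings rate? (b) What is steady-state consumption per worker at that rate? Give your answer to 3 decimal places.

(a) s_gold = 0.270; (b) c_gold ≈ 5.455

Break-even investment rate: n + δ = 0.018 + 0.082 = 0.1.
For Cobb-Douglas, s_gold equals capital's share: s_gold = 0.27.
At the golden rule the marginal product of capital equals n+δ: 0.27·3.32·k^(0.27−1) = 0.1. Solving, k_gold = (0.27·3.32/0.1)^(1/0.73) ≈ 20.1742.
y_gold = 3.32·20.1742^0.27 ≈ 7.4719; c_gold = (1−0.27)·y_gold ≈ 5.4545.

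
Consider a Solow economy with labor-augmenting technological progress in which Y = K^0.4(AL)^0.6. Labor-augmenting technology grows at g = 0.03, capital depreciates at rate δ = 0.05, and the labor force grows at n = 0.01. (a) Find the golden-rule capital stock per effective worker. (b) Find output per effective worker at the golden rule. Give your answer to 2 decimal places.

n + g + δ = 0.01 + 0.03 + 0.05 = 0.09.
Maximizing c = f(k) − (n+g+δ)·k gives f'(k) = n+g+δ, i.e. 0.4·k^(0.4−1) = 0.09, so k_gold = (0.4/0.09)^(1/0.6) ≈ 12.0142.
y_gold = 12.0142^0.4 ≈ 2.7032.

(a) k_gold ≈ 12.01; (b) y_gold ≈ 2.70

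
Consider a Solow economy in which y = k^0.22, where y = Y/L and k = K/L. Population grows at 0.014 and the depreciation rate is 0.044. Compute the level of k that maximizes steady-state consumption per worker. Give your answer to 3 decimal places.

k_gold ≈ 5.525

The effective depreciation rate is n + δ = 0.014 + 0.044 = 0.058.
At the golden rule the marginal product of capital equals n+δ: 0.22·k^(0.22−1) = 0.058. Solving, k_gold = (0.22/0.058)^(1/0.78) ≈ 5.5246.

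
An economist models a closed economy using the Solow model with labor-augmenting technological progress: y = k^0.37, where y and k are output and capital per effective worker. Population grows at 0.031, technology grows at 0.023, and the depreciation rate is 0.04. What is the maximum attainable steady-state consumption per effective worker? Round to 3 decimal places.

n + g + δ = 0.031 + 0.023 + 0.04 = 0.094.
At the golden rule the marginal product of capital equals n+g+δ: 0.37·k^(0.37−1) = 0.094. Solving, k_gold = (0.37/0.094)^(1/0.63) ≈ 8.8016.
y_gold = 8.8016^0.37 ≈ 2.2361.
c_gold = y_gold − (n+g+δ)·k_gold = 2.2361 − 0.094·8.8016 ≈ 1.4087.

c_gold ≈ 1.409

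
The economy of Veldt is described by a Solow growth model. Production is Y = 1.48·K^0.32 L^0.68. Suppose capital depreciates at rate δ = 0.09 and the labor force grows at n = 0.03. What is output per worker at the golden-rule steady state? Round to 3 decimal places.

n + δ = 0.03 + 0.09 = 0.12.
Setting f'(k) = n+δ gives 0.32·1.48·k^(0.32−1) = 0.12, hence k_gold = (0.32·1.48/0.12)^(1/0.68) ≈ 7.5303.
Output: y_gold = 1.48·k_gold^0.32 = 1.48·7.5303^0.32 ≈ 2.8238.

y_gold ≈ 2.824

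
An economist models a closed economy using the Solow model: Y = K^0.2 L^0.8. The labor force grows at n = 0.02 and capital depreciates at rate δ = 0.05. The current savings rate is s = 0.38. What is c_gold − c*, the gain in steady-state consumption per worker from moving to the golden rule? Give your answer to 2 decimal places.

Δc ≈ 0.09

Capital per worker breaks even when investment replaces (n + δ)·k; here n + δ = 0.07.
Current steady state (s = 0.38): k* = (0.38/0.07)^(1/0.8) ≈ 8.2862, y* = 8.2862^0.2 ≈ 1.5264, c* = (1−0.38)·1.5264 ≈ 0.9464.
At the golden rule the marginal product of capital equals n+δ: 0.2·k^(0.2−1) = 0.07. Solving, k_gold = (0.2/0.07)^(1/0.8) ≈ 3.7146.
y_gold = 3.7146^0.2 ≈ 1.3001, c_gold = y_gold − 0.07·k_gold ≈ 1.0401.
Gain: Δc = 1.0401 − 0.9464 ≈ 0.0937.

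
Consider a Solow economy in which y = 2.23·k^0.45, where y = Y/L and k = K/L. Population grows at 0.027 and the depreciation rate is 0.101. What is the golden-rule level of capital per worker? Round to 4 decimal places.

k_gold ≈ 42.2682

The effective depreciation rate is n + δ = 0.027 + 0.101 = 0.128.
At the golden rule the marginal product of capital equals n+δ: 0.45·2.23·k^(0.45−1) = 0.128. Solving, k_gold = (0.45·2.23/0.128)^(1/0.55) ≈ 42.2682.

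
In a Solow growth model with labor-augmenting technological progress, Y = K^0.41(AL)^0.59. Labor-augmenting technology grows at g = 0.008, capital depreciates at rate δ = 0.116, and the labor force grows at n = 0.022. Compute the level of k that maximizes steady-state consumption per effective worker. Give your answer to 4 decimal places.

Capital per effective worker breaks even when investment replaces (n + g + δ)·k; here n + g + δ = 0.146.
At the golden rule the marginal product of capital equals n+g+δ: 0.41·k^(0.41−1) = 0.146. Solving, k_gold = (0.41/0.146)^(1/0.59) ≈ 5.7551.

k_gold ≈ 5.7551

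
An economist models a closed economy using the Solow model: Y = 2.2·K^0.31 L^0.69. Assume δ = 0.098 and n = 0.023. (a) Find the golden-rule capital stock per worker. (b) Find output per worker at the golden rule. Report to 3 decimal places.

Capital per worker breaks even when investment replaces (n + δ)·k; here n + δ = 0.121.
Golden rule sets MPK = n+δ: 0.31·2.2·k^(0.31−1) = 0.121, so k_gold = (0.31·2.2/0.121)^(1/0.69) ≈ 12.2576.
y_gold = 2.2·12.2576^0.31 ≈ 4.7844.

(a) k_gold ≈ 12.258; (b) y_gold ≈ 4.784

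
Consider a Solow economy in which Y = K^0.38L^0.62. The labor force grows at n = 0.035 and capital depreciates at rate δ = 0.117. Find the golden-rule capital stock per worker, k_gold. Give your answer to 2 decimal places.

Capital per worker breaks even when investment replaces (n + δ)·k; here n + δ = 0.152.
Golden rule sets MPK = n+δ: 0.38·k^(0.38−1) = 0.152, so k_gold = (0.38/0.152)^(1/0.62) ≈ 4.3837.

k_gold ≈ 4.38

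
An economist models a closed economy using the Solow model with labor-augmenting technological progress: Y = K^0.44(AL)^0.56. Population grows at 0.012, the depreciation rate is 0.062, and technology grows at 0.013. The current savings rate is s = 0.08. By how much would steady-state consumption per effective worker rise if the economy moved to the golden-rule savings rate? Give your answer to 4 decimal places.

n + g + δ = 0.012 + 0.013 + 0.062 = 0.087.
Current steady state (s = 0.08): k* = (0.08/0.087)^(1/0.56) ≈ 0.8609, y* = 0.8609^0.44 ≈ 0.9362, c* = (1−0.08)·0.9362 ≈ 0.8613.
At the golden rule the marginal product of capital equals n+g+δ: 0.44·k^(0.44−1) = 0.087. Solving, k_gold = (0.44/0.087)^(1/0.56) ≈ 18.0727.
y_gold = 18.0727^0.44 ≈ 3.5735, c_gold = y_gold − 0.087·k_gold ≈ 2.0011.
Gain: Δc = 2.0011 − 0.8613 ≈ 1.1398.

Δc ≈ 1.1398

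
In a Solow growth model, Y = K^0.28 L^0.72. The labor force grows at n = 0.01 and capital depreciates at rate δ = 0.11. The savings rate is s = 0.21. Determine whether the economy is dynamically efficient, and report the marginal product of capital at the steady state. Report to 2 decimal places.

The effective depreciation rate is n + δ = 0.01 + 0.11 = 0.12.
Steady-state k*: s·k^0.28 = 0.12·k gives k* = (0.21/0.12)^(1/0.72) ≈ 2.1755.
MPK = 0.28·2.1755^(-0.72) ≈ 0.1600.
MPK > n+δ = 0.12, so the economy is dynamically efficient (under-saving).

dynamically efficient; MPK ≈ 0.16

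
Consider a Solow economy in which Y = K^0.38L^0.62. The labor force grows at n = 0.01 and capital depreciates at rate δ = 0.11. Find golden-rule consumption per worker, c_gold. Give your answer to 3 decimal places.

The effective depreciation rate is n + δ = 0.01 + 0.11 = 0.12.
Maximizing c = f(k) − (n+δ)·k gives f'(k) = n+δ, i.e. 0.38·k^(0.38−1) = 0.12, so k_gold = (0.38/0.12)^(1/0.62) ≈ 6.4183.
y_gold = 6.4183^0.38 ≈ 2.0268.
c_gold = y_gold − (n+δ)·k_gold = 2.0268 − 0.12·6.4183 ≈ 1.2566.

c_gold ≈ 1.257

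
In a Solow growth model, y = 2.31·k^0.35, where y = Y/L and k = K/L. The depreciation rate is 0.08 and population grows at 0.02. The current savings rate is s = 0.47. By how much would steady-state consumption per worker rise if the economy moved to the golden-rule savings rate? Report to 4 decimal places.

Break-even investment rate: n + δ = 0.02 + 0.08 = 0.1.
Current steady state (s = 0.47): k* = (0.47·2.31/0.1)^(1/0.65) ≈ 39.2103, y* = 2.31·39.2103^0.35 ≈ 8.3426, c* = (1−0.47)·8.3426 ≈ 4.4216.
Golden rule sets MPK = n+δ: 0.35·2.31·k^(0.35−1) = 0.1, so k_gold = (0.35·2.31/0.1)^(1/0.65) ≈ 24.9133.
y_gold = 2.31·24.9133^0.35 ≈ 7.1181, c_gold = y_gold − 0.1·k_gold ≈ 4.6268.
Gain: Δc = 4.6268 − 4.4216 ≈ 0.2052.

Δc ≈ 0.2052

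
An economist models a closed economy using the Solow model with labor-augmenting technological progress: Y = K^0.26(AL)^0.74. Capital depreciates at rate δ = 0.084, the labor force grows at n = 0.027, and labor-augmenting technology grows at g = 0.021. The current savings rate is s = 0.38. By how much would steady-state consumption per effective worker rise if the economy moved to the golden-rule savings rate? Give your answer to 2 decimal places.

Δc ≈ 0.04

Capital per effective worker breaks even when investment replaces (n + g + δ)·k; here n + g + δ = 0.132.
Current steady state (s = 0.38): k* = (0.38/0.132)^(1/0.74) ≈ 4.1740, y* = 4.1740^0.26 ≈ 1.4499, c* = (1−0.38)·1.4499 ≈ 0.8990.
Setting f'(k) = n+g+δ gives 0.26·k^(0.26−1) = 0.132, hence k_gold = (0.26/0.132)^(1/0.74) ≈ 2.4994.
y_gold = 2.4994^0.26 ≈ 1.2689, c_gold = y_gold − 0.132·k_gold ≈ 0.9390.
Gain: Δc = 0.9390 − 0.8990 ≈ 0.0401.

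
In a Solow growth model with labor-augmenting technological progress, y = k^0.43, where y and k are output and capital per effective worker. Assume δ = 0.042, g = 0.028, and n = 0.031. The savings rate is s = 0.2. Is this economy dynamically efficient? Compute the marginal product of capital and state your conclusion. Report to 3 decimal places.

dynamically efficient; MPK ≈ 0.217

Break-even investment rate: n + g + δ = 0.031 + 0.028 + 0.042 = 0.101.
Steady-state k*: s·k^0.43 = 0.101·k gives k* = (0.2/0.101)^(1/0.57) ≈ 3.3154.
MPK = 0.43·3.3154^(-0.57) ≈ 0.2172.
MPK > n+g+δ = 0.101, so the economy is dynamically efficient (under-saving).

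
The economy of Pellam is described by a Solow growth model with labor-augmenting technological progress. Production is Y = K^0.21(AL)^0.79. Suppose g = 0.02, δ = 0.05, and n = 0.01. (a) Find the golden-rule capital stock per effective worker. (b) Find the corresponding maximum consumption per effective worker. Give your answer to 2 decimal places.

Break-even investment rate: n + g + δ = 0.01 + 0.02 + 0.05 = 0.08.
Golden rule sets MPK = n+g+δ: 0.21·k^(0.21−1) = 0.08, so k_gold = (0.21/0.08)^(1/0.79) ≈ 3.3927.
y_gold = 3.3927^0.21 ≈ 1.2925; c_gold = y_gold − 0.08·k_gold ≈ 1.0210.

(a) k_gold ≈ 3.39; (b) c_gold ≈ 1.02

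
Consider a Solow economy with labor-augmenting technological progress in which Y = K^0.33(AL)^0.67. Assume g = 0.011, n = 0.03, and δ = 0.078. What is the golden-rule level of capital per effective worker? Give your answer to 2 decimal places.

k_gold ≈ 4.58

n + g + δ = 0.03 + 0.011 + 0.078 = 0.119.
Maximizing c = f(k) − (n+g+δ)·k gives f'(k) = n+g+δ, i.e. 0.33·k^(0.33−1) = 0.119, so k_gold = (0.33/0.119)^(1/0.67) ≈ 4.5829.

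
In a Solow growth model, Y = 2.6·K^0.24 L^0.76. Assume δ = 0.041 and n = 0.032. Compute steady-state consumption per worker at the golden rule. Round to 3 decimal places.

c_gold ≈ 3.891

The effective depreciation rate is n + δ = 0.032 + 0.041 = 0.073.
Golden rule sets MPK = n+δ: 0.24·2.6·k^(0.24−1) = 0.073, so k_gold = (0.24·2.6/0.073)^(1/0.76) ≈ 16.8319.
y_gold = 2.6·16.8319^0.24 ≈ 5.1197.
c_gold = y_gold − (n+δ)·k_gold = 5.1197 − 0.073·16.8319 ≈ 3.8910.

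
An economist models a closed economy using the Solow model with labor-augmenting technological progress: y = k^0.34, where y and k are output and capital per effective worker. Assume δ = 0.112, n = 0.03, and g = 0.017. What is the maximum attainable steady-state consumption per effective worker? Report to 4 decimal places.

Break-even investment rate: n + g + δ = 0.03 + 0.017 + 0.112 = 0.159.
Golden rule sets MPK = n+g+δ: 0.34·k^(0.34−1) = 0.159, so k_gold = (0.34/0.159)^(1/0.66) ≈ 3.1632.
y_gold = 3.1632^0.34 ≈ 1.4793.
c_gold = y_gold − (n+g+δ)·k_gold = 1.4793 − 0.159·3.1632 ≈ 0.9763.

c_gold ≈ 0.9763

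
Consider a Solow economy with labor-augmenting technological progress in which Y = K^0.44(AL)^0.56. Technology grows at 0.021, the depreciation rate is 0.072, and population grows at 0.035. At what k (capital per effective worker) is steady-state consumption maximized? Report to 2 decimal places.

The effective depreciation rate is n + g + δ = 0.035 + 0.021 + 0.072 = 0.128.
At the golden rule the marginal product of capital equals n+g+δ: 0.44·k^(0.44−1) = 0.128. Solving, k_gold = (0.44/0.128)^(1/0.56) ≈ 9.0694.

k_gold ≈ 9.07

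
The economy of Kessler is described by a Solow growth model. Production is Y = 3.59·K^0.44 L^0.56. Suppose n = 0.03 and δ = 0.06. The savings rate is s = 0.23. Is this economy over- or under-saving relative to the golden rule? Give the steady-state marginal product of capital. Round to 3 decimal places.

under-saving; MPK ≈ 0.172

n + δ = 0.03 + 0.06 = 0.09.
Steady-state k*: s·A·k^0.44 = 0.09·k gives k* = (0.23·3.59/0.09)^(1/0.56) ≈ 52.3471.
MPK = 0.44·3.59·52.3471^(-0.56) ≈ 0.1722.
MPK > n+δ = 0.09, so the economy is dynamically efficient (under-saving).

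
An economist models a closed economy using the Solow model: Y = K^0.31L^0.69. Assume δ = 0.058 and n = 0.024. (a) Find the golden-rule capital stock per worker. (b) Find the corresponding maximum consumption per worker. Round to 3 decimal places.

Capital per worker breaks even when investment replaces (n + δ)·k; here n + δ = 0.082.
Maximizing c = f(k) − (n+δ)·k gives f'(k) = n+δ, i.e. 0.31·k^(0.31−1) = 0.082, so k_gold = (0.31/0.082)^(1/0.69) ≈ 6.8711.
y_gold = 6.8711^0.31 ≈ 1.8175; c_gold = y_gold − 0.082·k_gold ≈ 1.2541.

(a) k_gold ≈ 6.871; (b) c_gold ≈ 1.254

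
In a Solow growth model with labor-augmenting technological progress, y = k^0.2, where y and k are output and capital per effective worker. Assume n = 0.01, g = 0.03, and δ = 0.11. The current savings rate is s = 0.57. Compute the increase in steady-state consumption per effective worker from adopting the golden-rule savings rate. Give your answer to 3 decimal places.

n + g + δ = 0.01 + 0.03 + 0.11 = 0.15.
Current steady state (s = 0.57): k* = (0.57/0.15)^(1/0.8) ≈ 5.3055, y* = 5.3055^0.2 ≈ 1.3962, c* = (1−0.57)·1.3962 ≈ 0.6004.
Golden rule sets MPK = n+g+δ: 0.2·k^(0.2−1) = 0.15, so k_gold = (0.2/0.15)^(1/0.8) ≈ 1.4328.
y_gold = 1.4328^0.2 ≈ 1.0746, c_gold = y_gold − 0.15·k_gold ≈ 0.8597.
Gain: Δc = 0.8597 − 0.6004 ≈ 0.2593.

Δc ≈ 0.259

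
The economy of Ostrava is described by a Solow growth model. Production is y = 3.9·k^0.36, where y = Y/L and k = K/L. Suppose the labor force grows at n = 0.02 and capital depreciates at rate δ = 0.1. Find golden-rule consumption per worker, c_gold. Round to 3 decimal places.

Break-even investment rate: n + δ = 0.02 + 0.1 = 0.12.
At the golden rule the marginal product of capital equals n+δ: 0.36·3.9·k^(0.36−1) = 0.12. Solving, k_gold = (0.36·3.9/0.12)^(1/0.64) ≈ 46.6703.
y_gold = 3.9·46.6703^0.36 ≈ 15.5568.
c_gold = y_gold − (n+δ)·k_gold = 15.5568 − 0.12·46.6703 ≈ 9.9563.

c_gold ≈ 9.956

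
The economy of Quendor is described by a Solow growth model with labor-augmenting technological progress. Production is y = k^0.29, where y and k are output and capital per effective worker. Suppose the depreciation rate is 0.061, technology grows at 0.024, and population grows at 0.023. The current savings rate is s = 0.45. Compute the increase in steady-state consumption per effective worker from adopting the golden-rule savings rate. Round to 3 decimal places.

Capital per effective worker breaks even when investment replaces (n + g + δ)·k; here n + g + δ = 0.108.
Current steady state (s = 0.45): k* = (0.45/0.108)^(1/0.71) ≈ 7.4635, y* = 7.4635^0.29 ≈ 1.7912, c* = (1−0.45)·1.7912 ≈ 0.9852.
Golden rule sets MPK = n+g+δ: 0.29·k^(0.29−1) = 0.108, so k_gold = (0.29/0.108)^(1/0.71) ≈ 4.0197.
y_gold = 4.0197^0.29 ≈ 1.4970, c_gold = y_gold − 0.108·k_gold ≈ 1.0629.
Gain: Δc = 1.0629 − 0.9852 ≈ 0.0777.

Δc ≈ 0.078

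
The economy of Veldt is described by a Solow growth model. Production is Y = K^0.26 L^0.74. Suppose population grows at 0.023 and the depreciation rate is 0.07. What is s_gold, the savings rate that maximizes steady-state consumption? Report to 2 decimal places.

s_gold = 0.26

Capital per worker breaks even when investment replaces (n + δ)·k; here n + δ = 0.093.
At the golden rule MPK = n+δ, and in any Cobb-Douglas steady state s = (n+δ)·k/y = MPK·k/y = capital's share 0.26.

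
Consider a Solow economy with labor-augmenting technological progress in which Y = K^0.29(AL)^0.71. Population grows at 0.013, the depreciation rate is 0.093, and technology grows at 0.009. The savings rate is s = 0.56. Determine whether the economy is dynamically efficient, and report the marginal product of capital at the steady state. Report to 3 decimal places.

Capital per effective worker breaks even when investment replaces (n + g + δ)·k; here n + g + δ = 0.115.
Steady-state k*: s·k^0.29 = 0.115·k gives k* = (0.56/0.115)^(1/0.71) ≈ 9.2960.
MPK = 0.29·9.2960^(-0.71) ≈ 0.0596.
MPK < n+g+δ = 0.115, so the economy is dynamically inefficient (over-saving).

dynamically inefficient; MPK ≈ 0.060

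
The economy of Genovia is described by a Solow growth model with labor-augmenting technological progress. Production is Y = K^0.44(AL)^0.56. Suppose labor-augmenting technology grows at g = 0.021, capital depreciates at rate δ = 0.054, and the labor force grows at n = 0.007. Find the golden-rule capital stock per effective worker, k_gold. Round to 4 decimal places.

k_gold ≈ 20.0875

n + g + δ = 0.007 + 0.021 + 0.054 = 0.082.
At the golden rule the marginal product of capital equals n+g+δ: 0.44·k^(0.44−1) = 0.082. Solving, k_gold = (0.44/0.082)^(1/0.56) ≈ 20.0875.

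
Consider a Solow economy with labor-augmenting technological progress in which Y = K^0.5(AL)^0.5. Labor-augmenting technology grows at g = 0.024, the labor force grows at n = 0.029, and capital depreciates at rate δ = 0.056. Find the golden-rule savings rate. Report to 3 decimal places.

s_gold = 0.500

Break-even investment rate: n + g + δ = 0.029 + 0.024 + 0.056 = 0.109.
At the golden rule MPK = n+g+δ, and in any Cobb-Douglas steady state s = (n+g+δ)·k/y = MPK·k/y = capital's share 0.5.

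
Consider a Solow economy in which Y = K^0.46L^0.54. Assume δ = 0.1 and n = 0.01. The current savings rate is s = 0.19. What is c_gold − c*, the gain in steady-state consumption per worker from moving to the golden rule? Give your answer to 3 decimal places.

n + δ = 0.01 + 0.1 = 0.11.
Current steady state (s = 0.19): k* = (0.19/0.11)^(1/0.54) ≈ 2.7514, y* = 2.7514^0.46 ≈ 1.5929, c* = (1−0.19)·1.5929 ≈ 1.2903.
At the golden rule the marginal product of capital equals n+δ: 0.46·k^(0.46−1) = 0.11. Solving, k_gold = (0.46/0.11)^(1/0.54) ≈ 14.1474.
y_gold = 14.1474^0.46 ≈ 3.3831, c_gold = y_gold − 0.11·k_gold ≈ 1.8269.
Gain: Δc = 1.8269 − 1.2903 ≈ 0.5366.

Δc ≈ 0.537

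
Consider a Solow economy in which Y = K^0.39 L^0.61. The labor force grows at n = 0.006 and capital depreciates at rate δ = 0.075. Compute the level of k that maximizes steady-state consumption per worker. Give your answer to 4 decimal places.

Capital per worker breaks even when investment replaces (n + δ)·k; here n + δ = 0.081.
Setting f'(k) = n+δ gives 0.39·k^(0.39−1) = 0.081, hence k_gold = (0.39/0.081)^(1/0.61) ≈ 13.1517.

k_gold ≈ 13.1517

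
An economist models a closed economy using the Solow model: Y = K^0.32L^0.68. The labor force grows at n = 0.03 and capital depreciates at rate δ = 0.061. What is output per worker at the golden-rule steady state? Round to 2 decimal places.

Break-even investment rate: n + δ = 0.03 + 0.061 = 0.091.
At the golden rule the marginal product of capital equals n+δ: 0.32·k^(0.32−1) = 0.091. Solving, k_gold = (0.32/0.091)^(1/0.68) ≈ 6.3548.
Output: y_gold = k_gold^0.32 = 6.3548^0.32 ≈ 1.8071.

y_gold ≈ 1.81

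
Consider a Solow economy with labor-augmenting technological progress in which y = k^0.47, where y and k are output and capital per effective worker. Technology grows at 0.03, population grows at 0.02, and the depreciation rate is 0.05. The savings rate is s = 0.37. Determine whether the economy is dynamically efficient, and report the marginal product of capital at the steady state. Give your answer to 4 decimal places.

Break-even investment rate: n + g + δ = 0.02 + 0.03 + 0.05 = 0.1.
Steady-state k*: s·k^0.47 = 0.1·k gives k* = (0.37/0.1)^(1/0.53) ≈ 11.8053.
MPK = 0.47·11.8053^(-0.53) ≈ 0.1270.
MPK > n+g+δ = 0.1, so the economy is dynamically efficient (under-saving).

dynamically efficient; MPK ≈ 0.1270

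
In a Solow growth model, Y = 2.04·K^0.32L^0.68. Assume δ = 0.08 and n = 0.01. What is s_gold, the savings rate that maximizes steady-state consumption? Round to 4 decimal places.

s_gold = 0.3200

Break-even investment rate: n + δ = 0.01 + 0.08 = 0.09.
At the golden rule MPK = n+δ, and in any Cobb-Douglas steady state s = (n+δ)·k/y = MPK·k/y = capital's share 0.32.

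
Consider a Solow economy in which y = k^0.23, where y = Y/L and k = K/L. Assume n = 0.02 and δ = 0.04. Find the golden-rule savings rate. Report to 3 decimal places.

s_gold = 0.230

Capital per worker breaks even when investment replaces (n + δ)·k; here n + δ = 0.06.
At the golden rule MPK = n+δ, and in any Cobb-Douglas steady state s = (n+δ)·k/y = MPK·k/y = capital's share 0.23.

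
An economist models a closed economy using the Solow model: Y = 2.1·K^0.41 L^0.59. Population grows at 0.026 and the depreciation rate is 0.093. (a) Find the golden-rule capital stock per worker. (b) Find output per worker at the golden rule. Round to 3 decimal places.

n + δ = 0.026 + 0.093 = 0.119.
At the golden rule the marginal product of capital equals n+δ: 0.41·2.1·k^(0.41−1) = 0.119. Solving, k_gold = (0.41·2.1/0.119)^(1/0.59) ≈ 28.6224.
y_gold = 2.1·28.6224^0.41 ≈ 8.3075.

(a) k_gold ≈ 28.622; (b) y_gold ≈ 8.307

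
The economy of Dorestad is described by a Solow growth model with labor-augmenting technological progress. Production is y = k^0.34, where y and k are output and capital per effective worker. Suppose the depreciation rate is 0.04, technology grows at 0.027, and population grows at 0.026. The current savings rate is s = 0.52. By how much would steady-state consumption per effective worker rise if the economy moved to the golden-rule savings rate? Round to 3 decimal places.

Capital per effective worker breaks even when investment replaces (n + g + δ)·k; here n + g + δ = 0.093.
Current steady state (s = 0.52): k* = (0.52/0.093)^(1/0.66) ≈ 13.5708, y* = 13.5708^0.34 ≈ 2.4271, c* = (1−0.52)·2.4271 ≈ 1.1650.
Golden rule sets MPK = n+g+δ: 0.34·k^(0.34−1) = 0.093, so k_gold = (0.34/0.093)^(1/0.66) ≈ 7.1289.
y_gold = 7.1289^0.34 ≈ 1.9500, c_gold = y_gold − 0.093·k_gold ≈ 1.2870.
Gain: Δc = 1.2870 − 1.1650 ≈ 0.1220.

Δc ≈ 0.122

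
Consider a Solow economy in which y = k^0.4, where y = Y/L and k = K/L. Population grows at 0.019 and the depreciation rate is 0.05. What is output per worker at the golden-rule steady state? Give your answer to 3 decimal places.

Capital per worker breaks even when investment replaces (n + δ)·k; here n + δ = 0.069.
Maximizing c = f(k) − (n+δ)·k gives f'(k) = n+δ, i.e. 0.4·k^(0.4−1) = 0.069, so k_gold = (0.4/0.069)^(1/0.6) ≈ 18.7076.
Output: y_gold = k_gold^0.4 = 18.7076^0.4 ≈ 3.2271.

y_gold ≈ 3.227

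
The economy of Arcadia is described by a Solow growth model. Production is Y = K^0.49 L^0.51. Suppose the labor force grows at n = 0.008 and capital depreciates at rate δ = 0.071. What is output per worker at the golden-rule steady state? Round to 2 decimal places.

n + δ = 0.008 + 0.071 = 0.079.
Setting f'(k) = n+δ gives 0.49·k^(0.49−1) = 0.079, hence k_gold = (0.49/0.079)^(1/0.51) ≈ 35.8143.
Output: y_gold = k_gold^0.49 = 35.8143^0.49 ≈ 5.7741.

y_gold ≈ 5.77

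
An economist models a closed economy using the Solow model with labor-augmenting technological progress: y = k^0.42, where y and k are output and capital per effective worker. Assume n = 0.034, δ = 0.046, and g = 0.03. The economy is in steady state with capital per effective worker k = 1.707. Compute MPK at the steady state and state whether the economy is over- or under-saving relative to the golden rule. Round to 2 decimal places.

Capital per effective worker breaks even when investment replaces (n + g + δ)·k; here n + g + δ = 0.11.
MPK = 0.42·k^(0.42−1) = 0.42·1.707^(-0.58) ≈ 0.3080.
MPK > 0.11, so the economy is dynamically efficient (under-saving).

under-saving; MPK ≈ 0.31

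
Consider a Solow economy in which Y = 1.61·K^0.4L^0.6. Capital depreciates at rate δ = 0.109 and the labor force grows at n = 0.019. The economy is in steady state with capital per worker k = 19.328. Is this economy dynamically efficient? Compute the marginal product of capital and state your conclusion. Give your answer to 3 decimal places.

The effective depreciation rate is n + δ = 0.019 + 0.109 = 0.128.
MPK = 0.4·1.61·k^(0.4−1) = 0.4·1.61·19.328^(-0.6) ≈ 0.1089.
MPK < 0.128, so the economy is dynamically inefficient (over-saving).

dynamically inefficient; MPK ≈ 0.109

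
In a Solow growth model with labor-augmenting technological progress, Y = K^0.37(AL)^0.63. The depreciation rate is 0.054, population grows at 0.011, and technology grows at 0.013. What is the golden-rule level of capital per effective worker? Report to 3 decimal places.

k_gold ≈ 11.835

The effective depreciation rate is n + g + δ = 0.011 + 0.013 + 0.054 = 0.078.
Maximizing c = f(k) − (n+g+δ)·k gives f'(k) = n+g+δ, i.e. 0.37·k^(0.37−1) = 0.078, so k_gold = (0.37/0.078)^(1/0.63) ≈ 11.8355.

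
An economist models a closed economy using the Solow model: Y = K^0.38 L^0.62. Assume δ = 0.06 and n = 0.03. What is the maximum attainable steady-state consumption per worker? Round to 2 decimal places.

Break-even investment rate: n + δ = 0.03 + 0.06 = 0.09.
Golden rule sets MPK = n+δ: 0.38·k^(0.38−1) = 0.09, so k_gold = (0.38/0.09)^(1/0.62) ≈ 10.2079.
y_gold = 10.2079^0.38 ≈ 2.4177.
c_gold = y_gold − (n+δ)·k_gold = 2.4177 − 0.09·10.2079 ≈ 1.4990.

c_gold ≈ 1.50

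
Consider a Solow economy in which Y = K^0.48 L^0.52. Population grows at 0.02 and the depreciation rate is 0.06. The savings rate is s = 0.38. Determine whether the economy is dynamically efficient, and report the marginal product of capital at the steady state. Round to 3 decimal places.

dynamically efficient; MPK ≈ 0.101

n + δ = 0.02 + 0.06 = 0.08.
Steady-state k*: s·k^0.48 = 0.08·k gives k* = (0.38/0.08)^(1/0.52) ≈ 20.0140.
MPK = 0.48·20.0140^(-0.52) ≈ 0.1011.
MPK > n+δ = 0.08, so the economy is dynamically efficient (under-saving).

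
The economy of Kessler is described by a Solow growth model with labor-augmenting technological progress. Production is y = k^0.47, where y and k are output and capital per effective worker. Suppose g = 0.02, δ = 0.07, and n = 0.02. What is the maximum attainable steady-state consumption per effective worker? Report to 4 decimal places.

Capital per effective worker breaks even when investment replaces (n + g + δ)·k; here n + g + δ = 0.11.
Setting f'(k) = n+g+δ gives 0.47·k^(0.47−1) = 0.11, hence k_gold = (0.47/0.11)^(1/0.53) ≈ 15.4885.
y_gold = 15.4885^0.47 ≈ 3.6250.
c_gold = y_gold − (n+g+δ)·k_gold = 3.6250 − 0.11·15.4885 ≈ 1.9212.

c_gold ≈ 1.9212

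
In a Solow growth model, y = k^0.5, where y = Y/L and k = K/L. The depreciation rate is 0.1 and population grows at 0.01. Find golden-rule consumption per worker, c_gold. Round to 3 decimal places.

Break-even investment rate: n + δ = 0.01 + 0.1 = 0.11.
Setting f'(k) = n+δ gives 0.5·k^(0.5−1) = 0.11, hence k_gold = (0.5/0.11)^(1/0.5) ≈ 20.6612.
y_gold = 20.6612^0.5 ≈ 4.5455.
c_gold = y_gold − (n+δ)·k_gold = 4.5455 − 0.11·20.6612 ≈ 2.2727.

c_gold ≈ 2.273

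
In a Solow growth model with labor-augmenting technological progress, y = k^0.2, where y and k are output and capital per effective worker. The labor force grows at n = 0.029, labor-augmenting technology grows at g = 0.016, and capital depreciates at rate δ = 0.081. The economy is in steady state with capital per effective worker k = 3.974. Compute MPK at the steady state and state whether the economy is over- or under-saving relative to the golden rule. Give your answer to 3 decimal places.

over-saving; MPK ≈ 0.066

Break-even investment rate: n + g + δ = 0.029 + 0.016 + 0.081 = 0.126.
MPK = 0.2·k^(0.2−1) = 0.2·3.974^(-0.8) ≈ 0.0663.
MPK < 0.126, so the economy is dynamically inefficient (over-saving).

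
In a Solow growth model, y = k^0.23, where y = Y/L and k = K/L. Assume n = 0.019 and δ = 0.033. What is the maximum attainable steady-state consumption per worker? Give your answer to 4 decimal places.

c_gold ≈ 1.2005

Capital per worker breaks even when investment replaces (n + δ)·k; here n + δ = 0.052.
At the golden rule the marginal product of capital equals n+δ: 0.23·k^(0.23−1) = 0.052. Solving, k_gold = (0.23/0.052)^(1/0.77) ≈ 6.8961.
y_gold = 6.8961^0.23 ≈ 1.5591.
c_gold = y_gold − (n+δ)·k_gold = 1.5591 − 0.052·6.8961 ≈ 1.2005.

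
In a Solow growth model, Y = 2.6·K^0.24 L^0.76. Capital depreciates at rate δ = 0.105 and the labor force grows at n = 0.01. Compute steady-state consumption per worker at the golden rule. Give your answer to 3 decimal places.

The effective depreciation rate is n + δ = 0.01 + 0.105 = 0.115.
Golden rule sets MPK = n+δ: 0.24·2.6·k^(0.24−1) = 0.115, so k_gold = (0.24·2.6/0.115)^(1/0.76) ≈ 9.2561.
y_gold = 2.6·9.2561^0.24 ≈ 4.4352.
c_gold = y_gold − (n+δ)·k_gold = 4.4352 − 0.115·9.2561 ≈ 3.3708.

c_gold ≈ 3.371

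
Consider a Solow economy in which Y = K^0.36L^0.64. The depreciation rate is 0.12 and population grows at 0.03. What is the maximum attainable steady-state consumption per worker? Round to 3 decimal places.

n + δ = 0.03 + 0.12 = 0.15.
Golden rule sets MPK = n+δ: 0.36·k^(0.36−1) = 0.15, so k_gold = (0.36/0.15)^(1/0.64) ≈ 3.9272.
y_gold = 3.9272^0.36 ≈ 1.6363.
c_gold = y_gold − (n+δ)·k_gold = 1.6363 − 0.15·3.9272 ≈ 1.0472.

c_gold ≈ 1.047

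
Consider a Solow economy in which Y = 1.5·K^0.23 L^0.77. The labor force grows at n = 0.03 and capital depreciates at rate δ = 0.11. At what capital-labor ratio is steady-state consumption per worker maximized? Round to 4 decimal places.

k_gold ≈ 3.2262

Break-even investment rate: n + δ = 0.03 + 0.11 = 0.14.
At the golden rule the marginal product of capital equals n+δ: 0.23·1.5·k^(0.23−1) = 0.14. Solving, k_gold = (0.23·1.5/0.14)^(1/0.77) ≈ 3.2262.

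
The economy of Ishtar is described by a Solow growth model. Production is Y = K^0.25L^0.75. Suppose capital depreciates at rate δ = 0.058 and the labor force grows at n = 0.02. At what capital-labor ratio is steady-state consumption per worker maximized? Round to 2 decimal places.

k_gold ≈ 4.73

Capital per worker breaks even when investment replaces (n + δ)·k; here n + δ = 0.078.
Golden rule sets MPK = n+δ: 0.25·k^(0.25−1) = 0.078, so k_gold = (0.25/0.078)^(1/0.75) ≈ 4.7256.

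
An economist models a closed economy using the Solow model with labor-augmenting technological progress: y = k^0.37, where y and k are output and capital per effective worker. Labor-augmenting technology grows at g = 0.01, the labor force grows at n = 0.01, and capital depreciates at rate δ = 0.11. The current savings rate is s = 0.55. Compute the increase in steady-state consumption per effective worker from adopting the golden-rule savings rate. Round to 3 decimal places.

n + g + δ = 0.01 + 0.01 + 0.11 = 0.13.
Current steady state (s = 0.55): k* = (0.55/0.13)^(1/0.63) ≈ 9.8700, y* = 9.8700^0.37 ≈ 2.3329, c* = (1−0.55)·2.3329 ≈ 1.0498.
Maximizing c = f(k) − (n+g+δ)·k gives f'(k) = n+g+δ, i.e. 0.37·k^(0.37−1) = 0.13, so k_gold = (0.37/0.13)^(1/0.63) ≈ 5.2607.
y_gold = 5.2607^0.37 ≈ 1.8484, c_gold = y_gold − 0.13·k_gold ≈ 1.1645.
Gain: Δc = 1.1645 − 1.0498 ≈ 0.1147.

Δc ≈ 0.115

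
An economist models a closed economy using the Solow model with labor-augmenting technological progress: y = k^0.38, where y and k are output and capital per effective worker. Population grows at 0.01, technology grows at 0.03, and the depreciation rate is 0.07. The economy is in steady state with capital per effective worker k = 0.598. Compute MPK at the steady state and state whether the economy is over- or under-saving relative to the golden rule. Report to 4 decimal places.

Capital per effective worker breaks even when investment replaces (n + g + δ)·k; here n + g + δ = 0.11.
MPK = 0.38·k^(0.38−1) = 0.38·0.598^(-0.62) ≈ 0.5227.
MPK > 0.11, so the economy is dynamically efficient (under-saving).

under-saving; MPK ≈ 0.5227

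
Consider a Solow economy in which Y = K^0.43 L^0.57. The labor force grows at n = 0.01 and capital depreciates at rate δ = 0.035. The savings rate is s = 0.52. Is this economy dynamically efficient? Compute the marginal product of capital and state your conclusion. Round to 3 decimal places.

dynamically inefficient; MPK ≈ 0.037

Capital per worker breaks even when investment replaces (n + δ)·k; here n + δ = 0.045.
Steady-state k*: s·k^0.43 = 0.045·k gives k* = (0.52/0.045)^(1/0.57) ≈ 73.2058.
MPK = 0.43·73.2058^(-0.57) ≈ 0.0372.
MPK < n+δ = 0.045, so the economy is dynamically inefficient (over-saving).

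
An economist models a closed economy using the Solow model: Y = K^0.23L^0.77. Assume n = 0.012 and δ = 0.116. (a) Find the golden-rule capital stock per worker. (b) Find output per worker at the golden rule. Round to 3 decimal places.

(a) k_gold ≈ 2.141; (b) y_gold ≈ 1.191

The effective depreciation rate is n + δ = 0.012 + 0.116 = 0.128.
Golden rule sets MPK = n+δ: 0.23·k^(0.23−1) = 0.128, so k_gold = (0.23/0.128)^(1/0.77) ≈ 2.1406.
y_gold = 2.1406^0.23 ≈ 1.1913.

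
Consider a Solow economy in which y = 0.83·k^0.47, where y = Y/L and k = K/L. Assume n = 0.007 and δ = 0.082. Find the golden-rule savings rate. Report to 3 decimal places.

The effective depreciation rate is n + δ = 0.007 + 0.082 = 0.089.
At the golden rule MPK = n+δ, and in any Cobb-Douglas steady state s = (n+δ)·k/y = MPK·k/y = capital's share 0.47.

s_gold = 0.470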